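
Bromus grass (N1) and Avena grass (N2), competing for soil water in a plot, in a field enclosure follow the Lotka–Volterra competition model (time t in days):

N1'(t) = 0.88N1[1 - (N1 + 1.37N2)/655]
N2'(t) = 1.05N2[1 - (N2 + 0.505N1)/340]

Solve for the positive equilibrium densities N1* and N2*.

Setting both brackets to zero gives the nullclines N1 + 1.37N2 = 655 and 0.505N1 + N2 = 340.
Substituting N2 = 340 - 0.505N1 into the first: N1(1 - 1.37·0.505) = 655 - 1.37·340.
So N1* = 189/0.308 = 614, and then N2* = 340 - 0.505·614 = 29.9.

N1* ≈ 614, N2* ≈ 29.9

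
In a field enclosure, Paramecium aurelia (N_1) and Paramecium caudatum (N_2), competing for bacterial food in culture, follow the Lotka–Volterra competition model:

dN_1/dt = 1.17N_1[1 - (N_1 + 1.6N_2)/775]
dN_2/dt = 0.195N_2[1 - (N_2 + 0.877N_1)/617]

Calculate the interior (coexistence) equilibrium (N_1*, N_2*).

N_1* ≈ 526, N_2* ≈ 155

Setting both brackets to zero gives the nullclines N_1 + 1.6N_2 = 775 and 0.877N_1 + N_2 = 617.
Substituting N_2 = 617 - 0.877N_1 into the first: N_1(1 - 1.6·0.877) = 775 - 1.6·617.
So N_1* = -212/-0.403 = 526, and then N_2* = 617 - 0.877·526 = 155.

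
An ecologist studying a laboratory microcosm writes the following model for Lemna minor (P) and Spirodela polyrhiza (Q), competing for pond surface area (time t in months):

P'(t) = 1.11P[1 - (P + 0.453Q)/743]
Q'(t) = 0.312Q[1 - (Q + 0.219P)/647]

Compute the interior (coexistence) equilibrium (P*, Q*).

Setting both brackets to zero gives the nullclines P + 0.453Q = 743 and 0.219P + Q = 647.
Substituting Q = 647 - 0.219P into the first: P(1 - 0.453·0.219) = 743 - 0.453·647.
So P* = 450/0.901 = 499, and then Q* = 647 - 0.219·499 = 538.

P* ≈ 499, Q* ≈ 538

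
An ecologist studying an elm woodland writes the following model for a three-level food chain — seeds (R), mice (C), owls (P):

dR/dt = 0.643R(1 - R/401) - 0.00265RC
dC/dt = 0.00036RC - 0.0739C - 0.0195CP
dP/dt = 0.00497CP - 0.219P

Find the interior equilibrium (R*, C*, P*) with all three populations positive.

From dP/dt = 0: 0.00497C* = 0.219, so C* = 44.1.
From dR/dt = 0: 0.643(1 - R*/401) = 0.00265·44.1, giving R* = 401·(1 - 0.182) = 328.
From dC/dt = 0: 0.00036·328 - 0.0739 = 0.0195P*, so P* = 0.0442/0.0195 = 2.27.

R* ≈ 328, C* ≈ 44.1, P* ≈ 2.27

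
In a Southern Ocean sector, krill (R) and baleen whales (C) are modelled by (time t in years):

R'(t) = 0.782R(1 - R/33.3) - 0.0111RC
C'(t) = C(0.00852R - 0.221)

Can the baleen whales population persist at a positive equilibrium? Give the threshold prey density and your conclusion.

Threshold R = 25.9; K > 25.9, so yes, the predator persists.

The predator equation gives dC/dt > 0 only when R > 0.221/0.00852 = 25.9.
Without the predator, R → K = 33.3. Since 33.3 > 25.9, the predator can invade and persist.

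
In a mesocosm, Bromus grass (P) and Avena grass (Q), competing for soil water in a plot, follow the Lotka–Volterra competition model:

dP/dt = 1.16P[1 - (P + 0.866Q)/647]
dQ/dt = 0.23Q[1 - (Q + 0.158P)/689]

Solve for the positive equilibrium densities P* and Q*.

Setting both brackets to zero gives the nullclines P + 0.866Q = 647 and 0.158P + Q = 689.
Substituting Q = 689 - 0.158P into the first: P(1 - 0.866·0.158) = 647 - 0.866·689.
So P* = 50.3/0.863 = 58.3, and then Q* = 689 - 0.158·58.3 = 680.

P* ≈ 58.3, Q* ≈ 680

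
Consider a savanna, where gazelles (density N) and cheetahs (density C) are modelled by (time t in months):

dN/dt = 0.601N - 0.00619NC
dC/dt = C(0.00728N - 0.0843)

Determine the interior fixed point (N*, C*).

Set dC/dt = 0 with C > 0: 0.00728N - 0.0843 = 0, so N* = 0.0843/0.00728 = 11.6.
Set dN/dt = 0 with N > 0: 0.601 - 0.00619C = 0, so C* = 0.601/0.00619 = 97.1.

N* ≈ 11.6, C* ≈ 97.1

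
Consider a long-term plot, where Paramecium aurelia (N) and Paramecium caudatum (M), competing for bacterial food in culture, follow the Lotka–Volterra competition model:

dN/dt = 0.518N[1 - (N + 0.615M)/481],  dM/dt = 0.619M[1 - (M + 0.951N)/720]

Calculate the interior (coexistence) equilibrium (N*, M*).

Setting both brackets to zero gives the nullclines N + 0.615M = 481 and 0.951N + M = 720.
Substituting M = 720 - 0.951N into the first: N(1 - 0.615·0.951) = 481 - 0.615·720.
So N* = 38.2/0.415 = 92, and then M* = 720 - 0.951·92 = 632.

N* ≈ 92, M* ≈ 632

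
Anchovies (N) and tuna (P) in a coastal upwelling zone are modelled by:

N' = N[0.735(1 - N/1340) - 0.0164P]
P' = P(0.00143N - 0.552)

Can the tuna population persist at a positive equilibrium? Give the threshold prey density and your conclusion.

The predator equation gives dP/dt > 0 only when N > 0.552/0.00143 = 386.
Without the predator, N → K = 1340. Since 1340 > 386, the predator can invade and persist.

Threshold N = 386; K > 386, so yes, the predator persists.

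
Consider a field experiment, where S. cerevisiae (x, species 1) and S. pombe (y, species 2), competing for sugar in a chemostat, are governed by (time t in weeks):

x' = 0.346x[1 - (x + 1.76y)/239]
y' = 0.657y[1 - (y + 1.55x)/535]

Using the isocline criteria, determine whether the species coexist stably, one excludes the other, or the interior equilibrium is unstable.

species 2 excludes species 1

Compare the nullcline intercepts: K1/α12 = 239/1.76 = 136 < K2 = 535; K2/α21 = 535/1.55 = 345 > K1 = 239.
Since the inequalities point opposite ways, species 2 can invade but species 1 cannot.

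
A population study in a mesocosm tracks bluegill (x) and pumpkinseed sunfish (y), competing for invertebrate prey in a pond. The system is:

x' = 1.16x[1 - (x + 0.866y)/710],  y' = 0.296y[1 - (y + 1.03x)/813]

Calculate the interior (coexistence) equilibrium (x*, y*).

x* ≈ 55, y* ≈ 756

Setting both brackets to zero gives the nullclines x + 0.866y = 710 and 1.03x + y = 813.
Substituting y = 813 - 1.03x into the first: x(1 - 0.866·1.03) = 710 - 0.866·813.
So x* = 5.94/0.108 = 55, and then y* = 813 - 1.03·55 = 756.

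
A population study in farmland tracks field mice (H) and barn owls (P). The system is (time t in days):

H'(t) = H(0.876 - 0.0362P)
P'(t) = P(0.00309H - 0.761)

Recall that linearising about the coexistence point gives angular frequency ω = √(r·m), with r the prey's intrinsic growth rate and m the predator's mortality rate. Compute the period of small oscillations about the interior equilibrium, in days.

T ≈ 7.7 days

Here r = 0.876 and m = 0.761, so r·m = 0.667.
ω = √0.667 = 0.816 per day, hence T = 2π/ω ≈ 7.7 days.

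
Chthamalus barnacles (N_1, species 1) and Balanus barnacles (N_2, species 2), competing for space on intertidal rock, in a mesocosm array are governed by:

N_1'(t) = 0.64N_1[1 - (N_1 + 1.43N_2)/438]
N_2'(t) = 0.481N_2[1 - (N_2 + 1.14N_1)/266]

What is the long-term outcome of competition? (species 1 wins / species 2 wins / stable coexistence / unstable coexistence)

species 1 excludes species 2

Compare the nullcline intercepts: K1/α12 = 438/1.43 = 306 > K2 = 266; K2/α21 = 266/1.14 = 233 < K1 = 438.
Since the inequalities point opposite ways, species 1 can invade but species 2 cannot.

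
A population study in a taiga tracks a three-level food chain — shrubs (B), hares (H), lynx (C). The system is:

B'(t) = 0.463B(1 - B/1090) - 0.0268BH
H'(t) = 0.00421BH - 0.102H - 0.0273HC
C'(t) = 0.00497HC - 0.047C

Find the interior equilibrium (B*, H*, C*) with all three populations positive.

B* ≈ 493, H* ≈ 9.46, C* ≈ 72.3

From dC/dt = 0: 0.00497H* = 0.047, so H* = 9.46.
From dB/dt = 0: 0.463(1 - B*/1090) = 0.0268·9.46, giving B* = 1090·(1 - 0.547) = 493.
From dH/dt = 0: 0.00421·493 - 0.102 = 0.0273C*, so C* = 1.97/0.0273 = 72.3.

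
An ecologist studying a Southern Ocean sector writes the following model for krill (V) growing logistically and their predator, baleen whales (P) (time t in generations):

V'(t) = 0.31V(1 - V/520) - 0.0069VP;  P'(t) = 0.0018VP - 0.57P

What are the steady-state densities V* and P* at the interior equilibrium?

V* ≈ 317, P* ≈ 17.6

From dP/dt = 0 with P > 0: 0.0018V* = 0.57, so V* = 317.
Substitute into dV/dt = 0: 0.31(1 - 317/520) = 0.0069P*.
The bracket is 0.391, giving P* = 0.121/0.0069 = 17.6.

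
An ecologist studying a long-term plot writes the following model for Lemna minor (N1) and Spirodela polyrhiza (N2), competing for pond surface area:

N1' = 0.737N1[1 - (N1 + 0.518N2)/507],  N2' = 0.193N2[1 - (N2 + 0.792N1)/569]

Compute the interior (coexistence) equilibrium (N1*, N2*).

Setting both brackets to zero gives the nullclines N1 + 0.518N2 = 507 and 0.792N1 + N2 = 569.
Substituting N2 = 569 - 0.792N1 into the first: N1(1 - 0.518·0.792) = 507 - 0.518·569.
So N1* = 212/0.59 = 360, and then N2* = 569 - 0.792·360 = 284.

N1* ≈ 360, N2* ≈ 284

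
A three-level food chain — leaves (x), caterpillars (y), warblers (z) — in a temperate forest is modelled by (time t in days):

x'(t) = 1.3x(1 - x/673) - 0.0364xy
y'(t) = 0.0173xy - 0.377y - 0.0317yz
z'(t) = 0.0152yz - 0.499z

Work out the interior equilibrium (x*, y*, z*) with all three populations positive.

x* ≈ 54.4, y* ≈ 32.8, z* ≈ 17.8

From dz/dt = 0: 0.0152y* = 0.499, so y* = 32.8.
From dx/dt = 0: 1.3(1 - x*/673) = 0.0364·32.8, giving x* = 673·(1 - 0.919) = 54.4.
From dy/dt = 0: 0.0173·54.4 - 0.377 = 0.0317z*, so z* = 0.564/0.0317 = 17.8.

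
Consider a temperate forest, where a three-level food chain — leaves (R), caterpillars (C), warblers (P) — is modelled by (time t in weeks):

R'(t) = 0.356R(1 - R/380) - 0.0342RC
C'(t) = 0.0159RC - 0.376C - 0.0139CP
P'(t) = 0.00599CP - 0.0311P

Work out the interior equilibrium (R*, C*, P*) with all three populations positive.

From dP/dt = 0: 0.00599C* = 0.0311, so C* = 5.19.
From dR/dt = 0: 0.356(1 - R*/380) = 0.0342·5.19, giving R* = 380·(1 - 0.499) = 190.
From dC/dt = 0: 0.0159·190 - 0.376 = 0.0139P*, so P* = 2.65/0.0139 = 191.

R* ≈ 190, C* ≈ 5.19, P* ≈ 191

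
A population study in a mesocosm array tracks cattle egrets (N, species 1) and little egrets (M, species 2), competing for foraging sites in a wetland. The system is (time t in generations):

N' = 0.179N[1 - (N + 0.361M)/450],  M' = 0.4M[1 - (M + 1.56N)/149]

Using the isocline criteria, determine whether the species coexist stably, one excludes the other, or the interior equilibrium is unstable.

species 1 excludes species 2

Compare the nullcline intercepts: K1/α12 = 450/0.361 = 1250 > K2 = 149; K2/α21 = 149/1.56 = 95.5 < K1 = 450.
Since the inequalities point opposite ways, species 1 can invade but species 2 cannot.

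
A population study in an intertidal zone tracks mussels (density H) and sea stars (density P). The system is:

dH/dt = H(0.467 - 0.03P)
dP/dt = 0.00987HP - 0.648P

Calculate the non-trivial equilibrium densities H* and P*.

H* ≈ 65.7, P* ≈ 15.6

Set dP/dt = 0 with P > 0: 0.00987H - 0.648 = 0, so H* = 0.648/0.00987 = 65.7.
Set dH/dt = 0 with H > 0: 0.467 - 0.03P = 0, so P* = 0.467/0.03 = 15.6.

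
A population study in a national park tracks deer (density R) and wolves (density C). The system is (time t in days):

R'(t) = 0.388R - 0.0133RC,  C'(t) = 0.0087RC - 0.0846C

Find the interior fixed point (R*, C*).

R* ≈ 9.72, C* ≈ 29.2

Set dC/dt = 0 with C > 0: 0.0087R - 0.0846 = 0, so R* = 0.0846/0.0087 = 9.72.
Set dR/dt = 0 with R > 0: 0.388 - 0.0133C = 0, so C* = 0.388/0.0133 = 29.2.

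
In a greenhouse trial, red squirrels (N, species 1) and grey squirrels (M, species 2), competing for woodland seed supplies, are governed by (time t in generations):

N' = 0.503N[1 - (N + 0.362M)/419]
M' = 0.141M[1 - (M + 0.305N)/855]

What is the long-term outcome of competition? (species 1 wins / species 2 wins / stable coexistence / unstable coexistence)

stable coexistence

Compare the nullcline intercepts: K1/α12 = 419/0.362 = 1160 > K2 = 855; K2/α21 = 855/0.305 = 2800 > K1 = 419.
Since both inequalities hold, each species can invade when rare, so the interior equilibrium is stable.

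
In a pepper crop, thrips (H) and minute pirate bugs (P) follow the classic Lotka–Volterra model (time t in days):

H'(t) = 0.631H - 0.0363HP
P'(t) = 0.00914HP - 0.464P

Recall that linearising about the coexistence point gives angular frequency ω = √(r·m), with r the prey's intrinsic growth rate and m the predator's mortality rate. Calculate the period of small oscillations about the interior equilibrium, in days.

Here r = 0.631 and m = 0.464, so r·m = 0.293.
ω = √0.293 = 0.541 per day, hence T = 2π/ω ≈ 11.6 days.

T ≈ 11.6 days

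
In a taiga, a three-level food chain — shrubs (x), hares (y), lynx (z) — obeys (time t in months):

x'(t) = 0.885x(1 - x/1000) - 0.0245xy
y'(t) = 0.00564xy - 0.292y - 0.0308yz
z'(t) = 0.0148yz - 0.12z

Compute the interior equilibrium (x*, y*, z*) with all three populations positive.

x* ≈ 776, y* ≈ 8.11, z* ≈ 133

From dz/dt = 0: 0.0148y* = 0.12, so y* = 8.11.
From dx/dt = 0: 0.885(1 - x*/1000) = 0.0245·8.11, giving x* = 1000·(1 - 0.224) = 776.
From dy/dt = 0: 0.00564·776 - 0.292 = 0.0308z*, so z* = 4.08/0.0308 = 133.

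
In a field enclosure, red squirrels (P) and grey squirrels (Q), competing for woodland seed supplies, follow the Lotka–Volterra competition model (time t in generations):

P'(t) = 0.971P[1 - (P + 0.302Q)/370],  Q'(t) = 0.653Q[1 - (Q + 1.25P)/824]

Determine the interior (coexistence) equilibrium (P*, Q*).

Setting both brackets to zero gives the nullclines P + 0.302Q = 370 and 1.25P + Q = 824.
Substituting Q = 824 - 1.25P into the first: P(1 - 0.302·1.25) = 370 - 0.302·824.
So P* = 121/0.623 = 195, and then Q* = 824 - 1.25·195 = 581.

P* ≈ 195, Q* ≈ 581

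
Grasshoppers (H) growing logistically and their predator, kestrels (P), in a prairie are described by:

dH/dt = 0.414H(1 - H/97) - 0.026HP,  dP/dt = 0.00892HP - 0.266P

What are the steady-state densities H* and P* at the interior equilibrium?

H* ≈ 29.8, P* ≈ 11

From dP/dt = 0 with P > 0: 0.00892H* = 0.266, so H* = 29.8.
Substitute into dH/dt = 0: 0.414(1 - 29.8/97) = 0.026P*.
The bracket is 0.693, giving P* = 0.287/0.026 = 11.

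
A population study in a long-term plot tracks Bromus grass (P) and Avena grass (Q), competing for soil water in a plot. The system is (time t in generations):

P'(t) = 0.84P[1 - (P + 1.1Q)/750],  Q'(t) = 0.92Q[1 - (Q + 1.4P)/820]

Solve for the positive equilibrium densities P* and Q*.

P* ≈ 281, Q* ≈ 426

Setting both brackets to zero gives the nullclines P + 1.1Q = 750 and 1.4P + Q = 820.
Substituting Q = 820 - 1.4P into the first: P(1 - 1.1·1.4) = 750 - 1.1·820.
So P* = -152/-0.54 = 281, and then Q* = 820 - 1.4·281 = 426.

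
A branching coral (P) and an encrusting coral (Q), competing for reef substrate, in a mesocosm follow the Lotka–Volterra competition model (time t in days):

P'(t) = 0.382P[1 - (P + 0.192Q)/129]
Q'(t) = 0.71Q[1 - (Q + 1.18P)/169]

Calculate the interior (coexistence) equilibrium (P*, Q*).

Setting both brackets to zero gives the nullclines P + 0.192Q = 129 and 1.18P + Q = 169.
Substituting Q = 169 - 1.18P into the first: P(1 - 0.192·1.18) = 129 - 0.192·169.
So P* = 96.6/0.773 = 125, and then Q* = 169 - 1.18·125 = 21.7.

P* ≈ 125, Q* ≈ 21.7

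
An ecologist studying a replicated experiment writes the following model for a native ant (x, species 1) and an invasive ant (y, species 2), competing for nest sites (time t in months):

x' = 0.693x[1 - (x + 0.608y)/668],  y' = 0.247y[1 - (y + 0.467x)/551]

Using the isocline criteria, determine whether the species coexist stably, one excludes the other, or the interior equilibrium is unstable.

stable coexistence

Compare the nullcline intercepts: K1/α12 = 668/0.608 = 1100 > K2 = 551; K2/α21 = 551/0.467 = 1180 > K1 = 668.
Since both inequalities hold, each species can invade when rare, so the interior equilibrium is stable.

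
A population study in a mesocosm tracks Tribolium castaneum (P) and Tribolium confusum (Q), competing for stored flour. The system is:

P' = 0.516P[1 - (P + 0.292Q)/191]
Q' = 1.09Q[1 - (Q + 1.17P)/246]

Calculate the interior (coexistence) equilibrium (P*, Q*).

Setting both brackets to zero gives the nullclines P + 0.292Q = 191 and 1.17P + Q = 246.
Substituting Q = 246 - 1.17P into the first: P(1 - 0.292·1.17) = 191 - 0.292·246.
So P* = 119/0.658 = 181, and then Q* = 246 - 1.17·181 = 34.2.

P* ≈ 181, Q* ≈ 34.2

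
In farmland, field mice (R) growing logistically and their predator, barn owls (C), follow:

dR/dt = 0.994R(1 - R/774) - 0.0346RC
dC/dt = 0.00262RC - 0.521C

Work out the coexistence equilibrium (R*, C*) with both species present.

R* ≈ 199, C* ≈ 21.3

From dC/dt = 0 with C > 0: 0.00262R* = 0.521, so R* = 199.
Substitute into dR/dt = 0: 0.994(1 - 199/774) = 0.0346C*.
The bracket is 0.743, giving C* = 0.739/0.0346 = 21.3.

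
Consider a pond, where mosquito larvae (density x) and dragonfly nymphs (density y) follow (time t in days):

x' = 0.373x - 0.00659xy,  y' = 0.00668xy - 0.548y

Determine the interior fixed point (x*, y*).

Set dy/dt = 0 with y > 0: 0.00668x - 0.548 = 0, so x* = 0.548/0.00668 = 82.
Set dx/dt = 0 with x > 0: 0.373 - 0.00659y = 0, so y* = 0.373/0.00659 = 56.6.

x* ≈ 82, y* ≈ 56.6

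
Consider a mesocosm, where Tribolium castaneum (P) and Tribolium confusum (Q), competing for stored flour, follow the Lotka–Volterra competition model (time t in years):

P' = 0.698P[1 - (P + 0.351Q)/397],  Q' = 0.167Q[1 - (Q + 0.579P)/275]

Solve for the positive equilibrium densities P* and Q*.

Setting both brackets to zero gives the nullclines P + 0.351Q = 397 and 0.579P + Q = 275.
Substituting Q = 275 - 0.579P into the first: P(1 - 0.351·0.579) = 397 - 0.351·275.
So P* = 300/0.797 = 377, and then Q* = 275 - 0.579·377 = 56.6.

P* ≈ 377, Q* ≈ 56.6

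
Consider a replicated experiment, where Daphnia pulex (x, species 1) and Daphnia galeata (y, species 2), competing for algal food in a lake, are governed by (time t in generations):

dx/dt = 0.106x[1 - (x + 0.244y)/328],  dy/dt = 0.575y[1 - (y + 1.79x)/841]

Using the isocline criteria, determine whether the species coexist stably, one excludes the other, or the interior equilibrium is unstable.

Compare the nullcline intercepts: K1/α12 = 328/0.244 = 1340 > K2 = 841; K2/α21 = 841/1.79 = 470 > K1 = 328.
Since both inequalities hold, each species can invade when rare, so the interior equilibrium is stable.

stable coexistence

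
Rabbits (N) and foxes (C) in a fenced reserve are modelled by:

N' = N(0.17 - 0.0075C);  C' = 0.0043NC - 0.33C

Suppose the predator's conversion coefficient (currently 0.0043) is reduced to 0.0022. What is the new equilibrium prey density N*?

At the interior fixed point, setting dC/dt = 0 with C > 0 fixes N* = (predator death rate)/(NC coefficient) — independent of the other coefficients.
With the change, N* = 0.33/0.0022 = 150; it rises from 76.7.

N* ≈ 150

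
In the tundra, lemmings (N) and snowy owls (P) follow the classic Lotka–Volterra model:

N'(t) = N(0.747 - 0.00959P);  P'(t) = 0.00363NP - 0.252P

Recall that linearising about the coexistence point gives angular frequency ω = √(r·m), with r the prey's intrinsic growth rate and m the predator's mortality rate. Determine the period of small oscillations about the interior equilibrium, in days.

T ≈ 14.5 days

Here r = 0.747 and m = 0.252, so r·m = 0.188.
ω = √0.188 = 0.434 per day, hence T = 2π/ω ≈ 14.5 days.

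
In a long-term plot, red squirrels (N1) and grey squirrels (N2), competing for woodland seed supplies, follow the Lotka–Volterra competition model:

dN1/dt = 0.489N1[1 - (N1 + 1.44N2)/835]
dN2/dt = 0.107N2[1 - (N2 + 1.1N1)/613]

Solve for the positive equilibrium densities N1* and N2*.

Setting both brackets to zero gives the nullclines N1 + 1.44N2 = 835 and 1.1N1 + N2 = 613.
Substituting N2 = 613 - 1.1N1 into the first: N1(1 - 1.44·1.1) = 835 - 1.44·613.
So N1* = -47.7/-0.584 = 81.7, and then N2* = 613 - 1.1·81.7 = 523.

N1* ≈ 81.7, N2* ≈ 523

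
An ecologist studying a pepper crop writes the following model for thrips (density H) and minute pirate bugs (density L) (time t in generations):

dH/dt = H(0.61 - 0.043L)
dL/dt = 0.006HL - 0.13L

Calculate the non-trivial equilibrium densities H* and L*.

H* ≈ 21.7, L* ≈ 14.2

Set dL/dt = 0 with L > 0: 0.006H - 0.13 = 0, so H* = 0.13/0.006 = 21.7.
Set dH/dt = 0 with H > 0: 0.61 - 0.043L = 0, so L* = 0.61/0.043 = 14.2.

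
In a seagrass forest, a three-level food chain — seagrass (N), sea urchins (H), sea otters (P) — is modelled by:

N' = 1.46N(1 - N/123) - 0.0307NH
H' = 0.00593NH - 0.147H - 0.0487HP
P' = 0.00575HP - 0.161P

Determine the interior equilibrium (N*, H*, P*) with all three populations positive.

From dP/dt = 0: 0.00575H* = 0.161, so H* = 28.
From dN/dt = 0: 1.46(1 - N*/123) = 0.0307·28, giving N* = 123·(1 - 0.589) = 50.6.
From dH/dt = 0: 0.00593·50.6 - 0.147 = 0.0487P*, so P* = 0.153/0.0487 = 3.14.

N* ≈ 50.6, H* ≈ 28, P* ≈ 3.14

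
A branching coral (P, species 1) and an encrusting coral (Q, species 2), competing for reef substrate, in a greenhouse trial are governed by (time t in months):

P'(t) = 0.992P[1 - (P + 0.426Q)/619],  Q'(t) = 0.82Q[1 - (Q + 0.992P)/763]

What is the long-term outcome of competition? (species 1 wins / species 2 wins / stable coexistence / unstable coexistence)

Compare the nullcline intercepts: K1/α12 = 619/0.426 = 1450 > K2 = 763; K2/α21 = 763/0.992 = 769 > K1 = 619.
Since both inequalities hold, each species can invade when rare, so the interior equilibrium is stable.

stable coexistence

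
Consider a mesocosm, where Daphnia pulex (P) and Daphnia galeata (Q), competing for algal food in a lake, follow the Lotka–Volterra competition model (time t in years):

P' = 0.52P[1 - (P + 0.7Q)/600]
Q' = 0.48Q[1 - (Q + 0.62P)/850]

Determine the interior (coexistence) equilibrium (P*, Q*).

P* ≈ 8.83, Q* ≈ 845

Setting both brackets to zero gives the nullclines P + 0.7Q = 600 and 0.62P + Q = 850.
Substituting Q = 850 - 0.62P into the first: P(1 - 0.7·0.62) = 600 - 0.7·850.
So P* = 5/0.566 = 8.83, and then Q* = 850 - 0.62·8.83 = 845.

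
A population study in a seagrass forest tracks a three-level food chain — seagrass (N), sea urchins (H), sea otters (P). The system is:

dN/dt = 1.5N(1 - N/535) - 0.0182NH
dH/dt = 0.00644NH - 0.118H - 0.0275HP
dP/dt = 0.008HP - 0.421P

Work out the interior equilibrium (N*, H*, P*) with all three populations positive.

N* ≈ 193, H* ≈ 52.6, P* ≈ 41

From dP/dt = 0: 0.008H* = 0.421, so H* = 52.6.
From dN/dt = 0: 1.5(1 - N*/535) = 0.0182·52.6, giving N* = 535·(1 - 0.639) = 193.
From dH/dt = 0: 0.00644·193 - 0.118 = 0.0275P*, so P* = 1.13/0.0275 = 41.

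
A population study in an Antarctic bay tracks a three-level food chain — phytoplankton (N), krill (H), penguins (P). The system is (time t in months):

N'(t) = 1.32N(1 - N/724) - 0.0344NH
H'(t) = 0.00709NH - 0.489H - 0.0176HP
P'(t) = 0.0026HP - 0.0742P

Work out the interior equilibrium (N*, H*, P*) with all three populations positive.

N* ≈ 186, H* ≈ 28.5, P* ≈ 47

From dP/dt = 0: 0.0026H* = 0.0742, so H* = 28.5.
From dN/dt = 0: 1.32(1 - N*/724) = 0.0344·28.5, giving N* = 724·(1 - 0.744) = 186.
From dH/dt = 0: 0.00709·186 - 0.489 = 0.0176P*, so P* = 0.826/0.0176 = 47.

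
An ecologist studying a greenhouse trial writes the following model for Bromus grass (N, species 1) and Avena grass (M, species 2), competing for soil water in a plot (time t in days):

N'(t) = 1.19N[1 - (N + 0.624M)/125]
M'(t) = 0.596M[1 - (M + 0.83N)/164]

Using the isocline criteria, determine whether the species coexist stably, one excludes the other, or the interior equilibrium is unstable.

stable coexistence

Compare the nullcline intercepts: K1/α12 = 125/0.624 = 200 > K2 = 164; K2/α21 = 164/0.83 = 198 > K1 = 125.
Since both inequalities hold, each species can invade when rare, so the interior equilibrium is stable.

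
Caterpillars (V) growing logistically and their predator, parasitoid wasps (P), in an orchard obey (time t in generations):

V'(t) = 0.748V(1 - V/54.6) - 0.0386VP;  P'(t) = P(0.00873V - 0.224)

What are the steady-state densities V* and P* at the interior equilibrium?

V* ≈ 25.7, P* ≈ 10.3

From dP/dt = 0 with P > 0: 0.00873V* = 0.224, so V* = 25.7.
Substitute into dV/dt = 0: 0.748(1 - 25.7/54.6) = 0.0386P*.
The bracket is 0.53, giving P* = 0.396/0.0386 = 10.3.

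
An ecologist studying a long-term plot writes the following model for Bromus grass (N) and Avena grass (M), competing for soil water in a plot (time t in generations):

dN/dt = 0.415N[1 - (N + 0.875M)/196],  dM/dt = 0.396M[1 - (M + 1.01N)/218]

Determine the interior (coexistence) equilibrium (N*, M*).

Setting both brackets to zero gives the nullclines N + 0.875M = 196 and 1.01N + M = 218.
Substituting M = 218 - 1.01N into the first: N(1 - 0.875·1.01) = 196 - 0.875·218.
So N* = 5.25/0.116 = 45.2, and then M* = 218 - 1.01·45.2 = 172.

N* ≈ 45.2, M* ≈ 172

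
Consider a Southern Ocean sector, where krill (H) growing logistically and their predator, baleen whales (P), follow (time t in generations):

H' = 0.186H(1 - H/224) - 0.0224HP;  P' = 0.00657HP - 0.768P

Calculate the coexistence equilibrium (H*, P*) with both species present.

From dP/dt = 0 with P > 0: 0.00657H* = 0.768, so H* = 117.
Substitute into dH/dt = 0: 0.186(1 - 117/224) = 0.0224P*.
The bracket is 0.478, giving P* = 0.0889/0.0224 = 3.97.

H* ≈ 117, P* ≈ 3.97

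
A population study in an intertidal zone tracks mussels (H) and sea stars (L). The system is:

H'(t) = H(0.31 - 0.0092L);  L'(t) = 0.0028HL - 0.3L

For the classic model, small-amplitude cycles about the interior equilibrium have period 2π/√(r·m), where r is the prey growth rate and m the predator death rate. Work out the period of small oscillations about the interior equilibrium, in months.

T ≈ 20.6 months

Here r = 0.31 and m = 0.3, so r·m = 0.093.
ω = √0.093 = 0.305 per month, hence T = 2π/ω ≈ 20.6 months.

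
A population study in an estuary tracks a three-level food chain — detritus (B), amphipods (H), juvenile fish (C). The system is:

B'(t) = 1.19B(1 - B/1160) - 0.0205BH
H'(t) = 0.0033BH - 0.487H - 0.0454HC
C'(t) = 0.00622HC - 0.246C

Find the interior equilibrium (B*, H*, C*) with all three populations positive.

B* ≈ 370, H* ≈ 39.5, C* ≈ 16.1

From dC/dt = 0: 0.00622H* = 0.246, so H* = 39.5.
From dB/dt = 0: 1.19(1 - B*/1160) = 0.0205·39.5, giving B* = 1160·(1 - 0.681) = 370.
From dH/dt = 0: 0.0033·370 - 0.487 = 0.0454C*, so C* = 0.733/0.0454 = 16.1.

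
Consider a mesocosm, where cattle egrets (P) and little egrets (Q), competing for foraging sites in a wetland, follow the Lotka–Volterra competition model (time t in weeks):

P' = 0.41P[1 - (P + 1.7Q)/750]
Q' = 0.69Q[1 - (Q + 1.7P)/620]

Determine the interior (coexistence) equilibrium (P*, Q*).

Setting both brackets to zero gives the nullclines P + 1.7Q = 750 and 1.7P + Q = 620.
Substituting Q = 620 - 1.7P into the first: P(1 - 1.7·1.7) = 750 - 1.7·620.
So P* = -304/-1.89 = 161, and then Q* = 620 - 1.7·161 = 347.

P* ≈ 161, Q* ≈ 347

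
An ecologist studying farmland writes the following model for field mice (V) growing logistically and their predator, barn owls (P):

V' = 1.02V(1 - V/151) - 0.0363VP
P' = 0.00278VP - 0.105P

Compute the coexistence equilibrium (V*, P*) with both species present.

V* ≈ 37.8, P* ≈ 21.1

From dP/dt = 0 with P > 0: 0.00278V* = 0.105, so V* = 37.8.
Substitute into dV/dt = 0: 1.02(1 - 37.8/151) = 0.0363P*.
The bracket is 0.75, giving P* = 0.765/0.0363 = 21.1.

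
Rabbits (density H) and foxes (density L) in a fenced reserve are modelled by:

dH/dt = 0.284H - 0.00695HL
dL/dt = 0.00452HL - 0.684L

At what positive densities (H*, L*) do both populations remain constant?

Set dL/dt = 0 with L > 0: 0.00452H - 0.684 = 0, so H* = 0.684/0.00452 = 151.
Set dH/dt = 0 with H > 0: 0.284 - 0.00695L = 0, so L* = 0.284/0.00695 = 40.9.

H* ≈ 151, L* ≈ 40.9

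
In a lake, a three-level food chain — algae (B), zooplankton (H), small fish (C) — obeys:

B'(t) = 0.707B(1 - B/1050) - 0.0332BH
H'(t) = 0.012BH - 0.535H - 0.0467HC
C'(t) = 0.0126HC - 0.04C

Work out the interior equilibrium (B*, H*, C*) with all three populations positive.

From dC/dt = 0: 0.0126H* = 0.04, so H* = 3.17.
From dB/dt = 0: 0.707(1 - B*/1050) = 0.0332·3.17, giving B* = 1050·(1 - 0.149) = 893.
From dH/dt = 0: 0.012·893 - 0.535 = 0.0467C*, so C* = 10.2/0.0467 = 218.

B* ≈ 893, H* ≈ 3.17, C* ≈ 218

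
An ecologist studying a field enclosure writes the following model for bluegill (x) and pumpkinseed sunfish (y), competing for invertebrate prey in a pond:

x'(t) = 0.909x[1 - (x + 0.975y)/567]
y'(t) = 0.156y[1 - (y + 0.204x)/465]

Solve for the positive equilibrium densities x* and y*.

Setting both brackets to zero gives the nullclines x + 0.975y = 567 and 0.204x + y = 465.
Substituting y = 465 - 0.204x into the first: x(1 - 0.975·0.204) = 567 - 0.975·465.
So x* = 114/0.801 = 142, and then y* = 465 - 0.204·142 = 436.

x* ≈ 142, y* ≈ 436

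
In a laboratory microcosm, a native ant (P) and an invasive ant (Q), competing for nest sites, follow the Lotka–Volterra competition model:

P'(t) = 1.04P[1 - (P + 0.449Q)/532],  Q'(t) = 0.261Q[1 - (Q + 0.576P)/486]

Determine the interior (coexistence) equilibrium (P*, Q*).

Setting both brackets to zero gives the nullclines P + 0.449Q = 532 and 0.576P + Q = 486.
Substituting Q = 486 - 0.576P into the first: P(1 - 0.449·0.576) = 532 - 0.449·486.
So P* = 314/0.741 = 423, and then Q* = 486 - 0.576·423 = 242.

P* ≈ 423, Q* ≈ 242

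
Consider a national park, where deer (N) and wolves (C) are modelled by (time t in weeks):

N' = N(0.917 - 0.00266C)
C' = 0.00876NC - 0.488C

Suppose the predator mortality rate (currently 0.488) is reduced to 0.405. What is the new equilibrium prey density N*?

At the interior fixed point, setting dC/dt = 0 with C > 0 fixes N* = (predator death rate)/(NC coefficient) — independent of the other coefficients.
With the change, N* = 0.405/0.00876 = 46.2; it falls from 55.7.

N* ≈ 46.2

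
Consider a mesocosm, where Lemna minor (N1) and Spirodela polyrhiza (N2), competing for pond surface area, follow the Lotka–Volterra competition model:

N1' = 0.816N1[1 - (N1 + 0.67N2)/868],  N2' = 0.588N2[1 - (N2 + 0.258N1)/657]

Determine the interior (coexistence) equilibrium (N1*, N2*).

Setting both brackets to zero gives the nullclines N1 + 0.67N2 = 868 and 0.258N1 + N2 = 657.
Substituting N2 = 657 - 0.258N1 into the first: N1(1 - 0.67·0.258) = 868 - 0.67·657.
So N1* = 428/0.827 = 517, and then N2* = 657 - 0.258·517 = 524.

N1* ≈ 517, N2* ≈ 524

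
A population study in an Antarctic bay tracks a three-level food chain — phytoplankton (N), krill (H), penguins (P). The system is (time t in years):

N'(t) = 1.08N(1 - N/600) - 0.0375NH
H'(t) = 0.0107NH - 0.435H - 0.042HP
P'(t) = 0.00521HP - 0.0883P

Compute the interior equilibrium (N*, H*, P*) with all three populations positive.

N* ≈ 247, H* ≈ 16.9, P* ≈ 52.5

From dP/dt = 0: 0.00521H* = 0.0883, so H* = 16.9.
From dN/dt = 0: 1.08(1 - N*/600) = 0.0375·16.9, giving N* = 600·(1 - 0.588) = 247.
From dH/dt = 0: 0.0107·247 - 0.435 = 0.042P*, so P* = 2.21/0.042 = 52.5.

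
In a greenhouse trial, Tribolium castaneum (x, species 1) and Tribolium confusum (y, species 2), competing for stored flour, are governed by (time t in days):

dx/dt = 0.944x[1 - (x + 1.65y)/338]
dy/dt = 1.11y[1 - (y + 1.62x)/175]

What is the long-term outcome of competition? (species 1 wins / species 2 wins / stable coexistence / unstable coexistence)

Compare the nullcline intercepts: K1/α12 = 338/1.65 = 205 > K2 = 175; K2/α21 = 175/1.62 = 108 < K1 = 338.
Since the inequalities point opposite ways, species 1 can invade but species 2 cannot.

species 1 excludes species 2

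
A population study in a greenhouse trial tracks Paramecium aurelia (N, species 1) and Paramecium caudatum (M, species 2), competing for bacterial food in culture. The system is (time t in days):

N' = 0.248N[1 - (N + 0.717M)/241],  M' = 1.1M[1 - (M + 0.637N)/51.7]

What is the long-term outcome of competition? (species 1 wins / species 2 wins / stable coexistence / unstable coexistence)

species 1 excludes species 2

Compare the nullcline intercepts: K1/α12 = 241/0.717 = 336 > K2 = 51.7; K2/α21 = 51.7/0.637 = 81.2 < K1 = 241.
Since the inequalities point opposite ways, species 1 can invade but species 2 cannot.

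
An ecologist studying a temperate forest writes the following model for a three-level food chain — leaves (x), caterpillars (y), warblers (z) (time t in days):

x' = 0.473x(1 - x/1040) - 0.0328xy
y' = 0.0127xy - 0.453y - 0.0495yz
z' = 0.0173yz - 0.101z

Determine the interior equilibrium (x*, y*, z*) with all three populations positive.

x* ≈ 619, y* ≈ 5.84, z* ≈ 150

From dz/dt = 0: 0.0173y* = 0.101, so y* = 5.84.
From dx/dt = 0: 0.473(1 - x*/1040) = 0.0328·5.84, giving x* = 1040·(1 - 0.405) = 619.
From dy/dt = 0: 0.0127·619 - 0.453 = 0.0495z*, so z* = 7.41/0.0495 = 150.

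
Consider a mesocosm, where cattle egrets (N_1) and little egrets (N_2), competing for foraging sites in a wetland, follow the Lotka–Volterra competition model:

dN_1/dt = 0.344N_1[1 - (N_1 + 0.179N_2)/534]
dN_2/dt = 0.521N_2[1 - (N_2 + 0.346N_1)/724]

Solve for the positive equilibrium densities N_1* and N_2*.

Setting both brackets to zero gives the nullclines N_1 + 0.179N_2 = 534 and 0.346N_1 + N_2 = 724.
Substituting N_2 = 724 - 0.346N_1 into the first: N_1(1 - 0.179·0.346) = 534 - 0.179·724.
So N_1* = 404/0.938 = 431, and then N_2* = 724 - 0.346·431 = 575.

N_1* ≈ 431, N_2* ≈ 575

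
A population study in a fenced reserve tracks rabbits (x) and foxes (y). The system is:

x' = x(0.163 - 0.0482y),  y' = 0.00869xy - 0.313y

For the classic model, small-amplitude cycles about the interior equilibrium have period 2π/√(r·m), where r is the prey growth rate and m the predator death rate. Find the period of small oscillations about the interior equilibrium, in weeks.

Here r = 0.163 and m = 0.313, so r·m = 0.051.
ω = √0.051 = 0.226 per week, hence T = 2π/ω ≈ 27.8 weeks.

T ≈ 27.8 weeks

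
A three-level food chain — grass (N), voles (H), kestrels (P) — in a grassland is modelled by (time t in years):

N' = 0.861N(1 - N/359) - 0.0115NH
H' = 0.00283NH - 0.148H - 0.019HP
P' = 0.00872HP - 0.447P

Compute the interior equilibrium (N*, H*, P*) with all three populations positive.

From dP/dt = 0: 0.00872H* = 0.447, so H* = 51.3.
From dN/dt = 0: 0.861(1 - N*/359) = 0.0115·51.3, giving N* = 359·(1 - 0.685) = 113.
From dH/dt = 0: 0.00283·113 - 0.148 = 0.019P*, so P* = 0.172/0.019 = 9.07.

N* ≈ 113, H* ≈ 51.3, P* ≈ 9.07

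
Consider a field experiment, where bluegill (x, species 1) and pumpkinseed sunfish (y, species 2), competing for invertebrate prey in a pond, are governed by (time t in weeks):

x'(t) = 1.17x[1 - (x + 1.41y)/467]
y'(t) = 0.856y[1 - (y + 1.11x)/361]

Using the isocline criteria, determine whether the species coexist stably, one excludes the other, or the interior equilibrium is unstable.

unstable coexistence (outcome depends on initial conditions)

Compare the nullcline intercepts: K1/α12 = 467/1.41 = 331 < K2 = 361; K2/α21 = 361/1.11 = 325 < K1 = 467.
Since both are reversed, neither can invade when rare; the interior point is a saddle.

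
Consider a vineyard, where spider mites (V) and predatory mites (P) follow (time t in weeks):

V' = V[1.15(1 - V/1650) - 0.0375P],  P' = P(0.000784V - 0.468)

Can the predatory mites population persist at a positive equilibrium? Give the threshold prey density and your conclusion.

The predator equation gives dP/dt > 0 only when V > 0.468/0.000784 = 597.
Without the predator, V → K = 1650. Since 1650 > 597, the predator can invade and persist.

Threshold V = 597; K > 597, so yes, the predator persists.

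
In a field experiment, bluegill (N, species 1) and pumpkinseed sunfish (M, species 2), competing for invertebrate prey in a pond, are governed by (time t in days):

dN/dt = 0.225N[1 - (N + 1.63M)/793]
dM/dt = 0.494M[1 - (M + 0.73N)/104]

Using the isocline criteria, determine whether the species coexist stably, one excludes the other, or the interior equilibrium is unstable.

Compare the nullcline intercepts: K1/α12 = 793/1.63 = 487 > K2 = 104; K2/α21 = 104/0.73 = 142 < K1 = 793.
Since the inequalities point opposite ways, species 1 can invade but species 2 cannot.

species 1 excludes species 2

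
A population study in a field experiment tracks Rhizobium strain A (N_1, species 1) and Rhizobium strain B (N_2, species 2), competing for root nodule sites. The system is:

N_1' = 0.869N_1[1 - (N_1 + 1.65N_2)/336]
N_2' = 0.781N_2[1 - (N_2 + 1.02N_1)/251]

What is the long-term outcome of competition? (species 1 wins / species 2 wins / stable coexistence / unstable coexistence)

unstable coexistence (outcome depends on initial conditions)

Compare the nullcline intercepts: K1/α12 = 336/1.65 = 204 < K2 = 251; K2/α21 = 251/1.02 = 246 < K1 = 336.
Since both are reversed, neither can invade when rare; the interior point is a saddle.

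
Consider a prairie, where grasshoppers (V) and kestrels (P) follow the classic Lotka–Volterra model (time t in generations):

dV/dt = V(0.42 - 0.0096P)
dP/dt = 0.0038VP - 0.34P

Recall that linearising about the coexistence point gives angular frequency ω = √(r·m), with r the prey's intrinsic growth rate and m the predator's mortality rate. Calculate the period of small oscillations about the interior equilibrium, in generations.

Here r = 0.42 and m = 0.34, so r·m = 0.143.
ω = √0.143 = 0.378 per generation, hence T = 2π/ω ≈ 16.6 generations.

T ≈ 16.6 generations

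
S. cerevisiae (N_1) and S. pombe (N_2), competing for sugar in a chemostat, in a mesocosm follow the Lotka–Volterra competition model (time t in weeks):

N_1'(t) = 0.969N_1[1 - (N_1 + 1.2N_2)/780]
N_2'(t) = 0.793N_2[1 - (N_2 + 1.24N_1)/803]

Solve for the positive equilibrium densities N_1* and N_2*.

Setting both brackets to zero gives the nullclines N_1 + 1.2N_2 = 780 and 1.24N_1 + N_2 = 803.
Substituting N_2 = 803 - 1.24N_1 into the first: N_1(1 - 1.2·1.24) = 780 - 1.2·803.
So N_1* = -184/-0.488 = 376, and then N_2* = 803 - 1.24·376 = 336.

N_1* ≈ 376, N_2* ≈ 336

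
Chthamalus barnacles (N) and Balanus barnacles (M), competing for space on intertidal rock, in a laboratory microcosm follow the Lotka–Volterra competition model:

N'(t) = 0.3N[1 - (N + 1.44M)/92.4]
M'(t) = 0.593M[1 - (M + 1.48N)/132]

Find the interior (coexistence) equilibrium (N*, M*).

N* ≈ 86.4, M* ≈ 4.2

Setting both brackets to zero gives the nullclines N + 1.44M = 92.4 and 1.48N + M = 132.
Substituting M = 132 - 1.48N into the first: N(1 - 1.44·1.48) = 92.4 - 1.44·132.
So N* = -97.7/-1.13 = 86.4, and then M* = 132 - 1.48·86.4 = 4.2.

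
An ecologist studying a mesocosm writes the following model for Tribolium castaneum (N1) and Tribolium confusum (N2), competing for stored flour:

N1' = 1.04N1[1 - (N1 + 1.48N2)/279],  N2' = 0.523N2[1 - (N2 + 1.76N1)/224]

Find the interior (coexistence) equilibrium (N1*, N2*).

Setting both brackets to zero gives the nullclines N1 + 1.48N2 = 279 and 1.76N1 + N2 = 224.
Substituting N2 = 224 - 1.76N1 into the first: N1(1 - 1.48·1.76) = 279 - 1.48·224.
So N1* = -52.5/-1.6 = 32.7, and then N2* = 224 - 1.76·32.7 = 166.

N1* ≈ 32.7, N2* ≈ 166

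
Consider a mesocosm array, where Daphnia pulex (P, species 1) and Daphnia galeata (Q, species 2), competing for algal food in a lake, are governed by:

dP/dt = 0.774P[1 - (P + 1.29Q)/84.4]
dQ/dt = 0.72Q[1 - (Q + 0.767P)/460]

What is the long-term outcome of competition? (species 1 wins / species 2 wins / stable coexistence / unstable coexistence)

Compare the nullcline intercepts: K1/α12 = 84.4/1.29 = 65.4 < K2 = 460; K2/α21 = 460/0.767 = 600 > K1 = 84.4.
Since the inequalities point opposite ways, species 2 can invade but species 1 cannot.

species 2 excludes species 1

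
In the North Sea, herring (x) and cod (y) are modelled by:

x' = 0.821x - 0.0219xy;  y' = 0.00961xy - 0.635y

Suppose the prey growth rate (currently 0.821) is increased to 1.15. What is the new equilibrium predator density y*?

At the interior fixed point, setting dx/dt = 0 with x > 0 fixes y* = (prey growth rate)/(xy coefficient) — independent of the other coefficients.
With the change, y* = 1.15/0.0219 = 52.5; it rises from 37.5.

y* ≈ 52.5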